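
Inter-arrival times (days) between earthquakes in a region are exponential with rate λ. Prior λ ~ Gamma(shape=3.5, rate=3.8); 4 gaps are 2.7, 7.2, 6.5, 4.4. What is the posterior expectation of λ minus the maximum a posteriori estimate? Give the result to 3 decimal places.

Σ times = 20.8. Posterior: Gamma(shape = 3.5+4 = 7.5, rate = 3.8+20.8 = 24.6).
Mode = (α−1)/β = 6.5/24.6 = 0.264.
Mean = α/β = 7.5/24.6 = 0.305.
Difference = 0.305 − 0.264 = 0.041.
The posterior is right-skewed, so the mean exceeds the mode.

0.041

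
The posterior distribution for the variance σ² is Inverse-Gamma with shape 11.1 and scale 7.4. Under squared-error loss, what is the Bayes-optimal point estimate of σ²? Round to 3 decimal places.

Mode = β/(α+1) = 7.4/12.1 = 0.612.
Mean = β/(α−1) = 7.4/10.1 = 0.733.
Squared-error loss ⇒ the optimal estimator is the posterior mean.

0.733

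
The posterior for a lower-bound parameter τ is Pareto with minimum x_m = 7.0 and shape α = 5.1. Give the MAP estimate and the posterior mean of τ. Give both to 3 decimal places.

τ_MAP = 7.000, E[τ|data] = 8.707

The Pareto density is strictly decreasing on [x_m, ∞), so the mode is x_m = 7.000.
Mean = α·x_m/(α−1) = 5.1·7.0/4.1 = 8.707.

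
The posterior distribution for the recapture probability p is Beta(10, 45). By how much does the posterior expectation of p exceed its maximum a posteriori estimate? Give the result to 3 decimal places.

0.012

Mode = (10−1)/(10+45−2) = 9/53 = 0.170.
Mean = 10/(10+45) = 10/55 = 0.182.
Difference = 0.182 − 0.170 = 0.012.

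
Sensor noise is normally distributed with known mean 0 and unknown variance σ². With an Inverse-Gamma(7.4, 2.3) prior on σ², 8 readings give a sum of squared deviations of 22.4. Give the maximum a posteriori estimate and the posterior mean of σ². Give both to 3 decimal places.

maximum a posteriori estimate = 1.089, posterior mean = 1.298

Posterior: Inverse-Gamma(shape = 7.4+8/2 = 11.4, scale = 2.3+22.4/2 = 13.5).
Mode = β/(α+1) = 13.5/12.4 = 1.089.
Mean = β/(α−1) = 13.5/10.4 = 1.298.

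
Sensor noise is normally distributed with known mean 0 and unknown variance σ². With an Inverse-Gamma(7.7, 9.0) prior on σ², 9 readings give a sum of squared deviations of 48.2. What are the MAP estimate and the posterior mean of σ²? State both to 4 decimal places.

MAP: 2.5076. Posterior mean: 2.9554.

Posterior: Inverse-Gamma(shape = 7.7+9/2 = 12.2, scale = 9.0+48.2/2 = 33.1).
Mode = β/(α+1) = 33.1/13.2 = 2.5076.
Mean = β/(α−1) = 33.1/11.2 = 2.9554.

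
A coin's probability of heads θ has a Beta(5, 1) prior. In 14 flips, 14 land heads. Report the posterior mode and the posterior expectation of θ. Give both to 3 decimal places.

posterior mode = 1.000, posterior expectation = 0.950

Posterior: Beta(5+14, 1+0) = Beta(19, 1).
Since β = 1 ≤ 1 and α > 1, the Beta density is monotone increasing on [0,1]; the mode is at 1.
Mean = 19/(19+1) = 0.950.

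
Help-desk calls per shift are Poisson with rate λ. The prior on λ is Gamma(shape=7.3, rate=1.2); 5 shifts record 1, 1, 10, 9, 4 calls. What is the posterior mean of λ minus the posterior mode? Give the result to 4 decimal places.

Σ counts = 25. Posterior: Gamma(shape = 7.3+25 = 32.3, rate = 1.2+5 = 6.2).
Mode = (α−1)/β = 31.3/6.2 = 5.0484.
Mean = α/β = 32.3/6.2 = 5.2097.
Difference = 5.2097 − 5.0484 = 0.1613.
Mean > mode: the posterior has a right tail.

0.1613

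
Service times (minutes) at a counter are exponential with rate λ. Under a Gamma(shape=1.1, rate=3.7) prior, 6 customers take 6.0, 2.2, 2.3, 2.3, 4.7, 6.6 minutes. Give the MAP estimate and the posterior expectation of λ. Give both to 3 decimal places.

Σ times = 24.1. Posterior: Gamma(shape = 1.1+6 = 7.1, rate = 3.7+24.1 = 27.8).
Mode = (α−1)/β = 6.1/27.8 = 0.219.
Mean = α/β = 7.1/27.8 = 0.255.

MAP estimate = 0.219, posterior expectation = 0.255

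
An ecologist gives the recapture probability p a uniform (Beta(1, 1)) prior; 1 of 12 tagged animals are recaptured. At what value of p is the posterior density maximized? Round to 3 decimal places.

Posterior: Beta(1+1, 1+11) = Beta(2, 12).
Mode = (2−1)/(2+12−2) = 1/12 = 0.083.
With a flat prior the MAP equals the MLE, 1/12.
Mean = 2/(2+12) = 2/14 = 0.143.
This is the posterior mode — the MAP estimate.

0.083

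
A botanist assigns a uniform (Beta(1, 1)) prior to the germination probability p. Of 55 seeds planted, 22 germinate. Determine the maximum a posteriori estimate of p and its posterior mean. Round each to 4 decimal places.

Posterior: Beta(1+22, 1+33) = Beta(23, 34).
Mode = (23−1)/(23+34−2) = 22/55 = 0.4000.
With a flat prior the MAP equals the MLE, 22/55.
Mean = 23/(23+34) = 23/57 = 0.4035.

MAP = 0.4000, posterior mean = 0.4035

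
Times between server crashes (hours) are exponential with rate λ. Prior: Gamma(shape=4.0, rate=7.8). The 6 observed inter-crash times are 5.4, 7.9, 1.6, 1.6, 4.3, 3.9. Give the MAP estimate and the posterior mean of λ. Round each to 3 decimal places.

MAP = 0.277; posterior mean = 0.308

Σ times = 24.7. Posterior: Gamma(shape = 4.0+6 = 10.0, rate = 7.8+24.7 = 32.5).
Mode = (α−1)/β = 9.0/32.5 = 0.277.
Mean = α/β = 10.0/32.5 = 0.308.
Right-skewed posterior ⇒ mode < mean.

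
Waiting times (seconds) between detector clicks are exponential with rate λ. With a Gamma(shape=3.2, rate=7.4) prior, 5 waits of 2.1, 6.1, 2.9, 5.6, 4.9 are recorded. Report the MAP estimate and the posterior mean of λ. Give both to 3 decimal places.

MAP = 0.248, posterior mean = 0.283

Σ times = 21.6. Posterior: Gamma(shape = 3.2+5 = 8.2, rate = 7.4+21.6 = 29.0).
Mode = (α−1)/β = 7.2/29.0 = 0.248.
Mean = α/β = 8.2/29.0 = 0.283.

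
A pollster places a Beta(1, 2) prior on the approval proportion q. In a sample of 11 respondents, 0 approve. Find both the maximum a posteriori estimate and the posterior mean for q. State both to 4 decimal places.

Posterior: Beta(1+0, 2+11) = Beta(1, 13).
Since α = 1 ≤ 1 and β > 1, the Beta density is monotone decreasing on [0,1]; the mode is at 0.
Mean = 1/(1+13) = 0.0714.

MAP = 0.0000, posterior mean = 0.0714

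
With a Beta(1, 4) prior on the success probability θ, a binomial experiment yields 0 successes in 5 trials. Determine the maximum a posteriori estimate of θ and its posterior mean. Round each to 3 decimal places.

MAP: 0.000. Posterior mean: 0.100.

Posterior: Beta(1+0, 4+5) = Beta(1, 9).
Since α = 1 ≤ 1 and β > 1, the Beta density is monotone decreasing on [0,1]; the mode is at 0.
Mean = 1/(1+9) = 0.100.
The mean is pulled above the mode by the posterior's right skew.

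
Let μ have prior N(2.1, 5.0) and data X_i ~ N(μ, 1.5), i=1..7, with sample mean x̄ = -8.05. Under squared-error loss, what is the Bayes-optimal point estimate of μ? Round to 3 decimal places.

Posterior for μ is Normal. Precision-weighted mean: (1/5.0·2.1 + 7/1.5·-8.05) / (1/5.0 + 7/1.5) = -7.633.
A Normal posterior is symmetric, so mode = mean.
Squared-error loss ⇒ the optimal estimator is the posterior mean.

-7.633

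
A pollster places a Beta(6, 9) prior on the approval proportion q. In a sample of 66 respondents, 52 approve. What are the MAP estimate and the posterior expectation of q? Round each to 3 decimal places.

Posterior: Beta(6+52, 9+14) = Beta(58, 23).
Mode = (58−1)/(58+23−2) = 57/79 = 0.722.
Mean = 58/(58+23) = 58/81 = 0.716.

q_MAP = 0.722, E[q|data] = 0.716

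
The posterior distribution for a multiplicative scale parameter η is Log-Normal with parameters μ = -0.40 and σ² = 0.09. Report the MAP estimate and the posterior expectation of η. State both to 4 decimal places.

Mode = exp(μ − σ²) = exp(-0.49) = 0.6126.
Mean = exp(μ + σ²/2) = exp(-0.355) = 0.7012.

η_MAP = 0.6126, E[η|data] = 0.7012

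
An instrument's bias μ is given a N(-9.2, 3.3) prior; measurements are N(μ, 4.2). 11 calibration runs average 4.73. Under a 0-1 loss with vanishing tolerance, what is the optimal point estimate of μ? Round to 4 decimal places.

Posterior for μ is Normal. Precision-weighted mean: (1/3.3·-9.2 + 11/4.2·4.73) / (1/3.3 + 11/4.2) = 3.2854.
A Normal posterior is symmetric, so mode = mean.
This is the posterior mode — the MAP estimate.

3.2854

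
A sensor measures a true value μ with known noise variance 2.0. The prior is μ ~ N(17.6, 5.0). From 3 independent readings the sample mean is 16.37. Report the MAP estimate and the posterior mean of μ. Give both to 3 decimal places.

μ_MAP = 16.515, E[μ|data] = 16.515

Posterior for μ is Normal. Precision-weighted mean: (1/5.0·17.6 + 3/2.0·16.37) / (1/5.0 + 3/2.0) = 16.515.
A Normal posterior is symmetric, so mode = mean.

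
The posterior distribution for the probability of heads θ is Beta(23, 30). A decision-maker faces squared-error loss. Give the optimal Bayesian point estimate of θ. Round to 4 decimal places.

0.4340

Mode = (23−1)/(23+30−2) = 22/51 = 0.4314.
Mean = 23/(23+30) = 23/53 = 0.4340.
Squared-error loss ⇒ the optimal estimator is the posterior mean.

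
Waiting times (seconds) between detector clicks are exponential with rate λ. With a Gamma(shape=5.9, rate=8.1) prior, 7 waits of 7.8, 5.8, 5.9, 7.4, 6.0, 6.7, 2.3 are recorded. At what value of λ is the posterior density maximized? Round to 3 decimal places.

Σ times = 41.9. Posterior: Gamma(shape = 5.9+7 = 12.9, rate = 8.1+41.9 = 50.0).
Mode = (α−1)/β = 11.9/50.0 = 0.238.
Mean = α/β = 12.9/50.0 = 0.258.
This is the posterior mode — the MAP estimate.

0.238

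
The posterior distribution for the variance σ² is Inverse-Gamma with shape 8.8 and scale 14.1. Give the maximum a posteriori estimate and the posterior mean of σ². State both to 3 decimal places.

MAP = 1.439, posterior mean = 1.808

Mode = β/(α+1) = 14.1/9.8 = 1.439.
Mean = β/(α−1) = 14.1/7.8 = 1.808.
Mean > mode: the posterior has a right tail.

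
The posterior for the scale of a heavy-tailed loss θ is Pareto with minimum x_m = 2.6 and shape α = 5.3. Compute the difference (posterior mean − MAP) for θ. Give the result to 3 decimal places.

0.605

The Pareto density is strictly decreasing on [x_m, ∞), so the mode is x_m = 2.600.
Mean = α·x_m/(α−1) = 5.3·2.6/4.3 = 3.205.
Difference = 3.205 − 2.600 = 0.605.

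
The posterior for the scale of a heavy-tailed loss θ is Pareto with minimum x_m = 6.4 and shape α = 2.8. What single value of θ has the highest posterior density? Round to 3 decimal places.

6.400

The Pareto density is strictly decreasing on [x_m, ∞), so the mode is x_m = 6.400.
Mean = α·x_m/(α−1) = 2.8·6.4/1.8 = 9.956.
This is the posterior mode — the MAP estimate.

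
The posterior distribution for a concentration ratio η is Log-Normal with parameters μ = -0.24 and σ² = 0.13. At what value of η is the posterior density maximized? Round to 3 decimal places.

Mode = exp(μ − σ²) = exp(-0.37) = 0.691.
Mean = exp(μ + σ²/2) = exp(-0.175) = 0.839.
This is the posterior mode — the MAP estimate.

0.691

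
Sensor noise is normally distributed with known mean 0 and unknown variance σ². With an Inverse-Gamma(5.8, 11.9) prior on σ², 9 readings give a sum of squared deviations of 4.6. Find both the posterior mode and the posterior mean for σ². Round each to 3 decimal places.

Posterior: Inverse-Gamma(shape = 5.8+9/2 = 10.3, scale = 11.9+4.6/2 = 14.2).
Mode = β/(α+1) = 14.2/11.3 = 1.257.
Mean = β/(α−1) = 14.2/9.3 = 1.527.

σ²_MAP = 1.257, E[σ²|data] = 1.527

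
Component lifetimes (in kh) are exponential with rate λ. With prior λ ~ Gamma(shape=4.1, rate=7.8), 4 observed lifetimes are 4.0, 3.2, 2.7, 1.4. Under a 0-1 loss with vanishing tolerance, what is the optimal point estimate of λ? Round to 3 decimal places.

0.372

Σ times = 11.3. Posterior: Gamma(shape = 4.1+4 = 8.1, rate = 7.8+11.3 = 19.1).
Mode = (α−1)/β = 7.1/19.1 = 0.372.
Mean = α/β = 8.1/19.1 = 0.424.
This is the posterior mode — the MAP estimate.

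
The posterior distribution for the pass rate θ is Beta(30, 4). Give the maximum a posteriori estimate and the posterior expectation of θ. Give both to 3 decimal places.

Mode = (30−1)/(30+4−2) = 29/32 = 0.906.
Mean = 30/(30+4) = 30/34 = 0.882.

maximum a posteriori estimate = 0.906, posterior expectation = 0.882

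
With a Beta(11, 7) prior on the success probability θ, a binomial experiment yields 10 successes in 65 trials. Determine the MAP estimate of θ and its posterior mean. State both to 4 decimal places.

Posterior: Beta(11+10, 7+55) = Beta(21, 62).
Mode = (21−1)/(21+62−2) = 20/81 = 0.2469.
Mean = 21/(21+62) = 21/83 = 0.2530.

MAP = 0.2469; posterior mean = 0.2530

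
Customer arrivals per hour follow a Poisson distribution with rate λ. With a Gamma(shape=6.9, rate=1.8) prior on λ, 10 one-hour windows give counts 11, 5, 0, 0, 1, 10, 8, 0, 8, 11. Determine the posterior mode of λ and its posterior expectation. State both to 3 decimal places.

posterior mode = 5.076, posterior expectation = 5.161

Σ counts = 54. Posterior: Gamma(shape = 6.9+54 = 60.9, rate = 1.8+10 = 11.8).
Mode = (α−1)/β = 59.9/11.8 = 5.076.
Mean = α/β = 60.9/11.8 = 5.161.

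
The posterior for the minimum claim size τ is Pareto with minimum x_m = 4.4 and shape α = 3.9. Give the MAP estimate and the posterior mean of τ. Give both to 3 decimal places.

The Pareto density is strictly decreasing on [x_m, ∞), so the mode is x_m = 4.400.
Mean = α·x_m/(α−1) = 3.9·4.4/2.9 = 5.917.
The mean is pulled above the mode by the posterior's right skew.

MAP = 4.400, posterior mean = 5.917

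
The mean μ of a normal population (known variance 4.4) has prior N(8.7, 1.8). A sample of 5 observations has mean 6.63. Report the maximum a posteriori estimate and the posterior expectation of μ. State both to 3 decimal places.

μ_MAP = 7.310, E[μ|data] = 7.310

Posterior for μ is Normal. Precision-weighted mean: (1/1.8·8.7 + 5/4.4·6.63) / (1/1.8 + 5/4.4) = 7.310.
A Normal posterior is symmetric, so mode = mean.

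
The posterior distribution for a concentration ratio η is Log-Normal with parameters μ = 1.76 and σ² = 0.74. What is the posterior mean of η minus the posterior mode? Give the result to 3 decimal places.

5.642

Mode = exp(μ − σ²) = exp(1.02) = 2.773.
Mean = exp(μ + σ²/2) = exp(2.130) = 8.415.
Difference = 8.415 − 2.773 = 5.642.
The mean is pulled above the mode by the posterior's right skew.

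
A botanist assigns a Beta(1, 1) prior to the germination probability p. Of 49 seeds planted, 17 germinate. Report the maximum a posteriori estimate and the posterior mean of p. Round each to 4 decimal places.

MAP = 0.3469, posterior mean = 0.3529

Posterior: Beta(1+17, 1+32) = Beta(18, 33).
Mode = (18−1)/(18+33−2) = 17/49 = 0.3469.
Mean = 18/(18+33) = 18/51 = 0.3529.
The mean is pulled above the mode by the posterior's right skew.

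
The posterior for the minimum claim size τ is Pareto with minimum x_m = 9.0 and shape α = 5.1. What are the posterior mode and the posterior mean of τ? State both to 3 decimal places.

The Pareto density is strictly decreasing on [x_m, ∞), so the mode is x_m = 9.000.
Mean = α·x_m/(α−1) = 5.1·9.0/4.1 = 11.195.
The mean is pulled above the mode by the posterior's right skew.

τ_MAP = 9.000, E[τ|data] = 11.195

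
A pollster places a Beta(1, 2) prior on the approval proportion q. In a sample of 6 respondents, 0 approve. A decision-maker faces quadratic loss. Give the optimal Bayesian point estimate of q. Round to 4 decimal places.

Posterior: Beta(1+0, 2+6) = Beta(1, 8).
Since α = 1 ≤ 1 and β > 1, the Beta density is monotone decreasing on [0,1]; the mode is at 0.
Mean = 1/(1+8) = 0.1111.
Quadratic loss ⇒ the optimal estimator is the posterior mean.

0.1111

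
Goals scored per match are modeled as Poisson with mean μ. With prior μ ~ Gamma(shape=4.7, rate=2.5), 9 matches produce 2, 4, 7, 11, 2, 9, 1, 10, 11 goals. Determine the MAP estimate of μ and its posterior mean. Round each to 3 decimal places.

MAP = 5.278; posterior mean = 5.365

Σ counts = 57. Posterior: Gamma(shape = 4.7+57 = 61.7, rate = 2.5+9 = 11.5).
Mode = (α−1)/β = 60.7/11.5 = 5.278.
Mean = α/β = 61.7/11.5 = 5.365.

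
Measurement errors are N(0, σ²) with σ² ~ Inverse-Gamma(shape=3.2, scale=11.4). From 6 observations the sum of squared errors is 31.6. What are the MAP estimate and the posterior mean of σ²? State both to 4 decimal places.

Posterior: Inverse-Gamma(shape = 3.2+6/2 = 6.2, scale = 11.4+31.6/2 = 27.2).
Mode = β/(α+1) = 27.2/7.2 = 3.7778.
Mean = β/(α−1) = 27.2/5.2 = 5.2308.
The posterior is right-skewed, so the mean exceeds the mode.

MAP: 3.7778. Posterior mean: 5.2308.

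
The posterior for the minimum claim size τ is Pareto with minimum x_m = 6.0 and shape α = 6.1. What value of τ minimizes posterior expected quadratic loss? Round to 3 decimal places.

7.176

The Pareto density is strictly decreasing on [x_m, ∞), so the mode is x_m = 6.000.
Mean = α·x_m/(α−1) = 6.1·6.0/5.1 = 7.176.
Quadratic loss ⇒ the optimal estimator is the posterior mean.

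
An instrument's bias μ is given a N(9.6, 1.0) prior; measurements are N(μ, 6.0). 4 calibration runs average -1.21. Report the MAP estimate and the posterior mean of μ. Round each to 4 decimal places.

MAP estimate = 5.2760, posterior mean = 5.2760

Posterior for μ is Normal. Precision-weighted mean: (1/1.0·9.6 + 4/6.0·-1.21) / (1/1.0 + 4/6.0) = 5.2760.
A Normal posterior is symmetric, so mode = mean.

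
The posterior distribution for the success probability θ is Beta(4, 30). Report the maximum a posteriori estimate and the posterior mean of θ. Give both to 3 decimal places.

MAP = 0.094, posterior mean = 0.118

Mode = (4−1)/(4+30−2) = 3/32 = 0.094.
Mean = 4/(4+30) = 4/34 = 0.118.
The mean is pulled above the mode by the posterior's right skew.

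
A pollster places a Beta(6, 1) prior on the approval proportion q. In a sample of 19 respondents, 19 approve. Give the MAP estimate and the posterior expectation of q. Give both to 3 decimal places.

Posterior: Beta(6+19, 1+0) = Beta(25, 1).
Since β = 1 ≤ 1 and α > 1, the Beta density is monotone increasing on [0,1]; the mode is at 1.
Mean = 25/(25+1) = 0.962.
Mode > mean: the posterior has a left tail.

MAP: 1.000. Posterior mean: 0.962.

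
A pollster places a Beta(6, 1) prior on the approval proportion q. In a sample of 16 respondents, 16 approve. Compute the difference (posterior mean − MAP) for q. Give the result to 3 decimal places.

-0.043

Posterior: Beta(6+16, 1+0) = Beta(22, 1).
Since β = 1 ≤ 1 and α > 1, the Beta density is monotone increasing on [0,1]; the mode is at 1.
Mean = 22/(22+1) = 0.957.
Difference = 0.957 − 1.000 = -0.043.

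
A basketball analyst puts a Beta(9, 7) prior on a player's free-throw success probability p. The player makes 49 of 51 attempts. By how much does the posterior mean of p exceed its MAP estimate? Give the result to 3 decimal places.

Posterior: Beta(9+49, 7+2) = Beta(58, 9).
Mode = (58−1)/(58+9−2) = 57/65 = 0.877.
Mean = 58/(58+9) = 58/67 = 0.866.
Difference = 0.866 − 0.877 = -0.011.
The mean is pulled below the mode by the posterior's left skew.

-0.011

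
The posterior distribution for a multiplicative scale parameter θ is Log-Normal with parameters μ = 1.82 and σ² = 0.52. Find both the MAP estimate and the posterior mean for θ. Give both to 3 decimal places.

MAP estimate = 3.669, posterior mean = 8.004

Mode = exp(μ − σ²) = exp(1.30) = 3.669.
Mean = exp(μ + σ²/2) = exp(2.080) = 8.004.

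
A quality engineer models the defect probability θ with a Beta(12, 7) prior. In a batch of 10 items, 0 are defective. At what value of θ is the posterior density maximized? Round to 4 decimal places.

Posterior: Beta(12+0, 7+10) = Beta(12, 17).
Mode = (12−1)/(12+17−2) = 11/27 = 0.4074.
Mean = 12/(12+17) = 12/29 = 0.4138.
This is the posterior mode — the MAP estimate.

0.4074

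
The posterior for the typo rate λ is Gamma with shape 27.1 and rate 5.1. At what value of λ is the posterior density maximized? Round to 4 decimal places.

5.1176

Mode = (α−1)/β = 26.1/5.1 = 5.1176.
Mean = α/β = 27.1/5.1 = 5.3137.
This is the posterior mode — the MAP estimate.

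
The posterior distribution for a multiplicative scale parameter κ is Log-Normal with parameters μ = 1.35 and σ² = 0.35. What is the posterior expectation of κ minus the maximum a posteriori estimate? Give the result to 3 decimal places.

Mode = exp(μ − σ²) = exp(1.00) = 2.718.
Mean = exp(μ + σ²/2) = exp(1.525) = 4.595.
Difference = 4.595 − 2.718 = 1.877.

1.877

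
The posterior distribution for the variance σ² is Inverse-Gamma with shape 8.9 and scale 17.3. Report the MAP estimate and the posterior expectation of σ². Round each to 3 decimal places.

Mode = β/(α+1) = 17.3/9.9 = 1.747.
Mean = β/(α−1) = 17.3/7.9 = 2.190.
The mean is pulled above the mode by the posterior's right skew.

MAP = 1.747; posterior mean = 2.190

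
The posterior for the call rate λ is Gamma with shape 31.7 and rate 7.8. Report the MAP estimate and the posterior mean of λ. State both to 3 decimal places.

MAP estimate = 3.936, posterior mean = 4.064

Mode = (α−1)/β = 30.7/7.8 = 3.936.
Mean = α/β = 31.7/7.8 = 4.064.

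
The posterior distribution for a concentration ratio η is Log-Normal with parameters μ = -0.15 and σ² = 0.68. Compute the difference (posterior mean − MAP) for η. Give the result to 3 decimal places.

Mode = exp(μ − σ²) = exp(-0.83) = 0.436.
Mean = exp(μ + σ²/2) = exp(0.190) = 1.209.
Difference = 1.209 − 0.436 = 0.773.

0.773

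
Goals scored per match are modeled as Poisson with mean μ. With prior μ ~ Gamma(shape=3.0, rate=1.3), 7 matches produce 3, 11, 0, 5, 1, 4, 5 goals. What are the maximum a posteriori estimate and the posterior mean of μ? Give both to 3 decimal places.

Σ counts = 29. Posterior: Gamma(shape = 3.0+29 = 32.0, rate = 1.3+7 = 8.3).
Mode = (α−1)/β = 31.0/8.3 = 3.735.
Mean = α/β = 32.0/8.3 = 3.855.
The mean is pulled above the mode by the posterior's right skew.

MAP = 3.735; posterior mean = 3.855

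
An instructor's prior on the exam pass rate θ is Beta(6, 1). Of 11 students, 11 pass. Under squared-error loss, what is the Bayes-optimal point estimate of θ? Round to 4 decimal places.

0.9444

Posterior: Beta(6+11, 1+0) = Beta(17, 1).
Since β = 1 ≤ 1 and α > 1, the Beta density is monotone increasing on [0,1]; the mode is at 1.
Mean = 17/(17+1) = 0.9444.
Squared-error loss ⇒ the optimal estimator is the posterior mean.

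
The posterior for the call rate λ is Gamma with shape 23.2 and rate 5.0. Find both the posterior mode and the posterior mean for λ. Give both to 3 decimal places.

MAP = 4.440; posterior mean = 4.640

Mode = (α−1)/β = 22.2/5.0 = 4.440.
Mean = α/β = 23.2/5.0 = 4.640.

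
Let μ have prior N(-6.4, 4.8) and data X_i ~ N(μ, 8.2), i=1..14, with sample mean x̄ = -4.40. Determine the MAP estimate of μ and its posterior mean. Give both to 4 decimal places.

MAP: -4.6175. Posterior mean: -4.6175.

Posterior for μ is Normal. Precision-weighted mean: (1/4.8·-6.4 + 14/8.2·-4.40) / (1/4.8 + 14/8.2) = -4.6175.
A Normal posterior is symmetric, so mode = mean.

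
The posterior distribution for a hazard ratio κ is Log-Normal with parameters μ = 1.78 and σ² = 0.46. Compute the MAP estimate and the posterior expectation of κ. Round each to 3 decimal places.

MAP = 3.743; posterior mean = 7.463

Mode = exp(μ − σ²) = exp(1.32) = 3.743.
Mean = exp(μ + σ²/2) = exp(2.010) = 7.463.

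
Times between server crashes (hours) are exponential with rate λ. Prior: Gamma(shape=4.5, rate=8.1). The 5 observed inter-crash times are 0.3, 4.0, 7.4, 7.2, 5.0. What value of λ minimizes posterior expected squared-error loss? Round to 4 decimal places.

0.2969

Σ times = 23.9. Posterior: Gamma(shape = 4.5+5 = 9.5, rate = 8.1+23.9 = 32.0).
Mode = (α−1)/β = 8.5/32.0 = 0.2656.
Mean = α/β = 9.5/32.0 = 0.2969.
Squared-error loss ⇒ the optimal estimator is the posterior mean.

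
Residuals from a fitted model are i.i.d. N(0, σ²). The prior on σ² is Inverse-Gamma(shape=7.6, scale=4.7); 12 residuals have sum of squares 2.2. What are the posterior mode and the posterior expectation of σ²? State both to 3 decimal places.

Posterior: Inverse-Gamma(shape = 7.6+12/2 = 13.6, scale = 4.7+2.2/2 = 5.8).
Mode = β/(α+1) = 5.8/14.6 = 0.397.
Mean = β/(α−1) = 5.8/12.6 = 0.460.

MAP: 0.397. Posterior mean: 0.460.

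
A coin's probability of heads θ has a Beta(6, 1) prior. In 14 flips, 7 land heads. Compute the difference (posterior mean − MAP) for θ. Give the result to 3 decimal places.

Posterior: Beta(6+7, 1+7) = Beta(13, 8).
Mode = (13−1)/(13+8−2) = 12/19 = 0.632.
Mean = 13/(13+8) = 13/21 = 0.619.
Difference = 0.619 − 0.632 = -0.013.

-0.013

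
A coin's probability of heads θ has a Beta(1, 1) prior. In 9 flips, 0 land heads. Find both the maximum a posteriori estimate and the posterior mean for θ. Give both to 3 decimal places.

Posterior: Beta(1+0, 1+9) = Beta(1, 10).
Since α = 1 ≤ 1 and β > 1, the Beta density is monotone decreasing on [0,1]; the mode is at 0.
Mean = 1/(1+10) = 0.091.

MAP = 0.000; posterior mean = 0.091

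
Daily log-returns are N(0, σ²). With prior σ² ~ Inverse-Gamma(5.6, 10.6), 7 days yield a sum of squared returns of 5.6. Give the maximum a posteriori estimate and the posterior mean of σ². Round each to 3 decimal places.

maximum a posteriori estimate = 1.327, posterior mean = 1.654

Posterior: Inverse-Gamma(shape = 5.6+7/2 = 9.1, scale = 10.6+5.6/2 = 13.4).
Mode = β/(α+1) = 13.4/10.1 = 1.327.
Mean = β/(α−1) = 13.4/8.1 = 1.654.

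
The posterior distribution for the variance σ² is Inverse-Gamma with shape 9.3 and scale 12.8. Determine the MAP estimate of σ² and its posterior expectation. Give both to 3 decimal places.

σ²_MAP = 1.243, E[σ²|data] = 1.542

Mode = β/(α+1) = 12.8/10.3 = 1.243.
Mean = β/(α−1) = 12.8/8.3 = 1.542.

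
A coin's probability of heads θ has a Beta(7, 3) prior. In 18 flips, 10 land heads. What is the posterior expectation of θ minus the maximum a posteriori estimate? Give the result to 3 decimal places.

Posterior: Beta(7+10, 3+8) = Beta(17, 11).
Mode = (17−1)/(17+11−2) = 16/26 = 0.615.
Mean = 17/(17+11) = 17/28 = 0.607.
Difference = 0.607 − 0.615 = -0.008.

-0.008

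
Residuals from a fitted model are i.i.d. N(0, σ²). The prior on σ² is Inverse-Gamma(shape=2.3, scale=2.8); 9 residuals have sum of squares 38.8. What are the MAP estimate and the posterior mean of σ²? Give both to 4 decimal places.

MAP estimate = 2.8462, posterior mean = 3.8276

Posterior: Inverse-Gamma(shape = 2.3+9/2 = 6.8, scale = 2.8+38.8/2 = 22.2).
Mode = β/(α+1) = 22.2/7.8 = 2.8462.
Mean = β/(α−1) = 22.2/5.8 = 3.8276.
Right-skewed posterior ⇒ mode < mean.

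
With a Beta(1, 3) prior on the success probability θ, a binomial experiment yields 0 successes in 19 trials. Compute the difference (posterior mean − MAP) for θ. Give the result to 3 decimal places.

0.043

Posterior: Beta(1+0, 3+19) = Beta(1, 22).
Since α = 1 ≤ 1 and β > 1, the Beta density is monotone decreasing on [0,1]; the mode is at 0.
Mean = 1/(1+22) = 0.043.
Difference = 0.043 − 0.000 = 0.043.
The mean is pulled above the mode by the posterior's right skew.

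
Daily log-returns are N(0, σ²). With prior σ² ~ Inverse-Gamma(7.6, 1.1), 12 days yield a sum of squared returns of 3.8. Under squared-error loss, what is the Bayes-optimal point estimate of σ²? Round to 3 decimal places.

Posterior: Inverse-Gamma(shape = 7.6+12/2 = 13.6, scale = 1.1+3.8/2 = 3.0).
Mode = β/(α+1) = 3.0/14.6 = 0.205.
Mean = β/(α−1) = 3.0/12.6 = 0.238.
Squared-error loss ⇒ the optimal estimator is the posterior mean.

0.238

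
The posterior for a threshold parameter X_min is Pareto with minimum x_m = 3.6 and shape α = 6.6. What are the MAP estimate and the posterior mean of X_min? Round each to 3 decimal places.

The Pareto density is strictly decreasing on [x_m, ∞), so the mode is x_m = 3.600.
Mean = α·x_m/(α−1) = 6.6·3.6/5.6 = 4.243.
The mean is pulled above the mode by the posterior's right skew.

MAP = 3.600, posterior mean = 4.243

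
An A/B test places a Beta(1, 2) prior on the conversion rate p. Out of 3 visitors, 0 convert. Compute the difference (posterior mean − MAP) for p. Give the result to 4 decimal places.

0.1667

Posterior: Beta(1+0, 2+3) = Beta(1, 5).
Since α = 1 ≤ 1 and β > 1, the Beta density is monotone decreasing on [0,1]; the mode is at 0.
Mean = 1/(1+5) = 0.1667.
Difference = 0.1667 − 0.0000 = 0.1667.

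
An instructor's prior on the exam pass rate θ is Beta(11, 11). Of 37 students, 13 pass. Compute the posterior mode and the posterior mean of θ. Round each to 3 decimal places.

Posterior: Beta(11+13, 11+24) = Beta(24, 35).
Mode = (24−1)/(24+35−2) = 23/57 = 0.404.
Mean = 24/(24+35) = 24/59 = 0.407.

MAP = 0.404; posterior mean = 0.407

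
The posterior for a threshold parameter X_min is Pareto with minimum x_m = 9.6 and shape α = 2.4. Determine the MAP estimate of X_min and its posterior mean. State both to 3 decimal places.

X_min_MAP = 9.600, E[X_min|data] = 16.457

The Pareto density is strictly decreasing on [x_m, ∞), so the mode is x_m = 9.600.
Mean = α·x_m/(α−1) = 2.4·9.6/1.4 = 16.457.
Right-skewed posterior ⇒ mode < mean.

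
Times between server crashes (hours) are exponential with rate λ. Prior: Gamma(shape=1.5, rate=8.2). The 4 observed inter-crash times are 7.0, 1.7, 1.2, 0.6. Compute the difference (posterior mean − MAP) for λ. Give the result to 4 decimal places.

Σ times = 10.5. Posterior: Gamma(shape = 1.5+4 = 5.5, rate = 8.2+10.5 = 18.7).
Mode = (α−1)/β = 4.5/18.7 = 0.2406.
Mean = α/β = 5.5/18.7 = 0.2941.
Difference = 0.2941 − 0.2406 = 0.0535.

0.0535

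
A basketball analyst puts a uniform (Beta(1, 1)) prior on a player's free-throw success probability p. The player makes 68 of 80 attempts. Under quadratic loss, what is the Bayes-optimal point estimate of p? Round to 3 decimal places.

0.841

Posterior: Beta(1+68, 1+12) = Beta(69, 13).
Mode = (69−1)/(69+13−2) = 68/80 = 0.850.
With a flat prior the MAP equals the MLE, 68/80.
Mean = 69/(69+13) = 69/82 = 0.841.
Quadratic loss ⇒ the optimal estimator is the posterior mean.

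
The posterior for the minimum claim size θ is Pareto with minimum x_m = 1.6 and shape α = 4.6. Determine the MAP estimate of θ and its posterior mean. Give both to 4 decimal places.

The Pareto density is strictly decreasing on [x_m, ∞), so the mode is x_m = 1.6000.
Mean = α·x_m/(α−1) = 4.6·1.6/3.6 = 2.0444.

θ_MAP = 1.6000, E[θ|data] = 2.0444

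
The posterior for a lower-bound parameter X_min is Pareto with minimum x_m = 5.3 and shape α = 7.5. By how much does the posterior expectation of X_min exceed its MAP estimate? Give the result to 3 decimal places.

0.815

The Pareto density is strictly decreasing on [x_m, ∞), so the mode is x_m = 5.300.
Mean = α·x_m/(α−1) = 7.5·5.3/6.5 = 6.115.
Difference = 6.115 − 5.300 = 0.815.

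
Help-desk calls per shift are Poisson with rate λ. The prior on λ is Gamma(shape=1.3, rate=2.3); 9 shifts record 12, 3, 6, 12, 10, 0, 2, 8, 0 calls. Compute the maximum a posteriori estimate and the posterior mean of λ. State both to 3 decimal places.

MAP: 4.717. Posterior mean: 4.805.

Σ counts = 53. Posterior: Gamma(shape = 1.3+53 = 54.3, rate = 2.3+9 = 11.3).
Mode = (α−1)/β = 53.3/11.3 = 4.717.
Mean = α/β = 54.3/11.3 = 4.805.
Mean > mode: the posterior has a right tail.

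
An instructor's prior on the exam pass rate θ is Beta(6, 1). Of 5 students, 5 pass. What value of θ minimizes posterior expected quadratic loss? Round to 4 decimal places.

0.9167

Posterior: Beta(6+5, 1+0) = Beta(11, 1).
Since β = 1 ≤ 1 and α > 1, the Beta density is monotone increasing on [0,1]; the mode is at 1.
Mean = 11/(11+1) = 0.9167.
Quadratic loss ⇒ the optimal estimator is the posterior mean.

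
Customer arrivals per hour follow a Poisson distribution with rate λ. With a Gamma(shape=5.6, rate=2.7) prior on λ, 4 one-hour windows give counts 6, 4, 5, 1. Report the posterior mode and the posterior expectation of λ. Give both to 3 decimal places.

Σ counts = 16. Posterior: Gamma(shape = 5.6+16 = 21.6, rate = 2.7+4 = 6.7).
Mode = (α−1)/β = 20.6/6.7 = 3.075.
Mean = α/β = 21.6/6.7 = 3.224.
Mean > mode: the posterior has a right tail.

MAP = 3.075, posterior mean = 3.224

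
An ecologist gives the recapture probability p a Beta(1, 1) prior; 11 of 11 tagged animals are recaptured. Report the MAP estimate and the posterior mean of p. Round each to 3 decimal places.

Posterior: Beta(1+11, 1+0) = Beta(12, 1).
Since β = 1 ≤ 1 and α > 1, the Beta density is monotone increasing on [0,1]; the mode is at 1.
Mean = 12/(12+1) = 0.923.
Left-skewed posterior ⇒ mean < mode.

p_MAP = 1.000, E[p|data] = 0.923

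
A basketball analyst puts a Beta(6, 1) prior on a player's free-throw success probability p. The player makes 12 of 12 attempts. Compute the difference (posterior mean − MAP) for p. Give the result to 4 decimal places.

-0.0526

Posterior: Beta(6+12, 1+0) = Beta(18, 1).
Since β = 1 ≤ 1 and α > 1, the Beta density is monotone increasing on [0,1]; the mode is at 1.
Mean = 18/(18+1) = 0.9474.
Difference = 0.9474 − 1.0000 = -0.0526.
Mode > mean: the posterior has a left tail.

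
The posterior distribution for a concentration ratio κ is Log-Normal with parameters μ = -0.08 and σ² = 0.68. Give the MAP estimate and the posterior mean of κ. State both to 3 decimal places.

MAP = 0.468; posterior mean = 1.297

Mode = exp(μ − σ²) = exp(-0.76) = 0.468.
Mean = exp(μ + σ²/2) = exp(0.260) = 1.297.
The posterior is right-skewed, so the mean exceeds the mode.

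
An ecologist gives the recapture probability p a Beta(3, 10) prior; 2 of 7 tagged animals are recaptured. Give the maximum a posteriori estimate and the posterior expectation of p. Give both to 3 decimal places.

p_MAP = 0.222, E[p|data] = 0.250

Posterior: Beta(3+2, 10+5) = Beta(5, 15).
Mode = (5−1)/(5+15−2) = 4/18 = 0.222.
Mean = 5/(5+15) = 5/20 = 0.250.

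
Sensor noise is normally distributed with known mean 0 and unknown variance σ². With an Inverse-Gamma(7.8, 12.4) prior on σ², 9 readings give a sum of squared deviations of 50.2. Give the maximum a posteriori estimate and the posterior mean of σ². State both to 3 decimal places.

Posterior: Inverse-Gamma(shape = 7.8+9/2 = 12.3, scale = 12.4+50.2/2 = 37.5).
Mode = β/(α+1) = 37.5/13.3 = 2.820.
Mean = β/(α−1) = 37.5/11.3 = 3.319.

MAP = 2.820, posterior mean = 3.319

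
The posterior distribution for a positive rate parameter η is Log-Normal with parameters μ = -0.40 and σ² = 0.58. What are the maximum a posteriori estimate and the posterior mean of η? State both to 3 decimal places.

MAP = 0.375; posterior mean = 0.896

Mode = exp(μ − σ²) = exp(-0.98) = 0.375.
Mean = exp(μ + σ²/2) = exp(-0.110) = 0.896.
Right-skewed posterior ⇒ mode < mean.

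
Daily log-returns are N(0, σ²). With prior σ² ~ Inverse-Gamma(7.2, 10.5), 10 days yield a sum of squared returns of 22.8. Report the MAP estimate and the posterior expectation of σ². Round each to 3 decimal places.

MAP = 1.659; posterior mean = 1.955

Posterior: Inverse-Gamma(shape = 7.2+10/2 = 12.2, scale = 10.5+22.8/2 = 21.9).
Mode = β/(α+1) = 21.9/13.2 = 1.659.
Mean = β/(α−1) = 21.9/11.2 = 1.955.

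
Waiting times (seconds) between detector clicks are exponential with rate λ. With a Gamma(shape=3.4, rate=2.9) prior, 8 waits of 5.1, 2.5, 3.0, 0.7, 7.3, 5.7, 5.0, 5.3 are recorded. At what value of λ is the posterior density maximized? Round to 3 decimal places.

Σ times = 34.6. Posterior: Gamma(shape = 3.4+8 = 11.4, rate = 2.9+34.6 = 37.5).
Mode = (α−1)/β = 10.4/37.5 = 0.277.
Mean = α/β = 11.4/37.5 = 0.304.
This is the posterior mode — the MAP estimate.

0.277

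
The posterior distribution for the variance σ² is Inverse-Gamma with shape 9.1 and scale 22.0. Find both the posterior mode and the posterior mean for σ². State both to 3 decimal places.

Mode = β/(α+1) = 22.0/10.1 = 2.178.
Mean = β/(α−1) = 22.0/8.1 = 2.716.

MAP = 2.178, posterior mean = 2.716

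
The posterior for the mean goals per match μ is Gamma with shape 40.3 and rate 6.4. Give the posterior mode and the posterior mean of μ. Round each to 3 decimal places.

MAP = 6.141, posterior mean = 6.297

Mode = (α−1)/β = 39.3/6.4 = 6.141.
Mean = α/β = 40.3/6.4 = 6.297.
The mean is pulled above the mode by the posterior's right skew.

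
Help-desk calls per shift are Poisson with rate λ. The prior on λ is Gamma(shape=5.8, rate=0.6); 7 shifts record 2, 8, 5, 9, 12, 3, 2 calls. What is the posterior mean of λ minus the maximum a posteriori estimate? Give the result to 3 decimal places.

Σ counts = 41. Posterior: Gamma(shape = 5.8+41 = 46.8, rate = 0.6+7 = 7.6).
Mode = (α−1)/β = 45.8/7.6 = 6.026.
Mean = α/β = 46.8/7.6 = 6.158.
Difference = 6.158 − 6.026 = 0.132.

0.132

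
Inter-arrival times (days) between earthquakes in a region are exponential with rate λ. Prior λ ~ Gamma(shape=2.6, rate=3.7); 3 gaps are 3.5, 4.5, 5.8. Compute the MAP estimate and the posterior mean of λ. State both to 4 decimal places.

MAP = 0.2629, posterior mean = 0.3200

Σ times = 13.8. Posterior: Gamma(shape = 2.6+3 = 5.6, rate = 3.7+13.8 = 17.5).
Mode = (α−1)/β = 4.6/17.5 = 0.2629.
Mean = α/β = 5.6/17.5 = 0.3200.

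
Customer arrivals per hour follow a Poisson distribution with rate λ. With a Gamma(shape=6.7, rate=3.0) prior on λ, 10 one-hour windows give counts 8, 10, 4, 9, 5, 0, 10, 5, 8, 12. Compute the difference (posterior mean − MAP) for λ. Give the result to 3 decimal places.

0.077

Σ counts = 71. Posterior: Gamma(shape = 6.7+71 = 77.7, rate = 3.0+10 = 13.0).
Mode = (α−1)/β = 76.7/13.0 = 5.900.
Mean = α/β = 77.7/13.0 = 5.977.
Difference = 5.977 − 5.900 = 0.077.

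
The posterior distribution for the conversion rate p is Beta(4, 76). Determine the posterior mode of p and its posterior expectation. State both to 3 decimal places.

MAP: 0.038. Posterior mean: 0.050.

Mode = (4−1)/(4+76−2) = 3/78 = 0.038.
Mean = 4/(4+76) = 4/80 = 0.050.
Mean > mode: the posterior has a right tail.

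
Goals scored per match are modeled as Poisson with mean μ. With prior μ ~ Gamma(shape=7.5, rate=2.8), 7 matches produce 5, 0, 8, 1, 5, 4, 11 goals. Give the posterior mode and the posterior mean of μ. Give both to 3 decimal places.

Σ counts = 34. Posterior: Gamma(shape = 7.5+34 = 41.5, rate = 2.8+7 = 9.8).
Mode = (α−1)/β = 40.5/9.8 = 4.133.
Mean = α/β = 41.5/9.8 = 4.235.

μ_MAP = 4.133, E[μ|data] = 4.235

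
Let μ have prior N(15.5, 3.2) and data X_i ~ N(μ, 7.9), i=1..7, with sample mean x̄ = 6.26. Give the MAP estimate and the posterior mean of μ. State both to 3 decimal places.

Posterior for μ is Normal. Precision-weighted mean: (1/3.2·15.5 + 7/7.9·6.26) / (1/3.2 + 7/7.9) = 8.669.
A Normal posterior is symmetric, so mode = mean.

MAP = 8.669, posterior mean = 8.669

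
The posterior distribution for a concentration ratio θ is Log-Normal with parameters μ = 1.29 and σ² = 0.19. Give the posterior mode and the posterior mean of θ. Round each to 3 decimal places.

Mode = exp(μ − σ²) = exp(1.10) = 3.004.
Mean = exp(μ + σ²/2) = exp(1.385) = 3.995.
Mean > mode: the posterior has a right tail.

MAP: 3.004. Posterior mean: 3.995.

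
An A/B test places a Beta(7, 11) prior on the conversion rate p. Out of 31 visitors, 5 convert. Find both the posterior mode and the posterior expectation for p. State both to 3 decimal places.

MAP = 0.234; posterior mean = 0.245

Posterior: Beta(7+5, 11+26) = Beta(12, 37).
Mode = (12−1)/(12+37−2) = 11/47 = 0.234.
Mean = 12/(12+37) = 12/49 = 0.245.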